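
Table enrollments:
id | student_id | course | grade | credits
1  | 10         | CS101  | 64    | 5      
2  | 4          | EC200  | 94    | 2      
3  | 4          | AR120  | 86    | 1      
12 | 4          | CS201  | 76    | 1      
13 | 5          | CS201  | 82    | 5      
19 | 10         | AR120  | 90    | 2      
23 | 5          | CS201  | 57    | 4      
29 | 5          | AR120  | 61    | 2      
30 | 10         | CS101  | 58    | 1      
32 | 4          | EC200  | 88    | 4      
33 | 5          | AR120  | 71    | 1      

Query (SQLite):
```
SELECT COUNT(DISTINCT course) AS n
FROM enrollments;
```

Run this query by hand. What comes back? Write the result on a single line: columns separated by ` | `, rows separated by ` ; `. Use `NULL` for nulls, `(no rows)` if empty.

4

Count distinct non-NULL course values.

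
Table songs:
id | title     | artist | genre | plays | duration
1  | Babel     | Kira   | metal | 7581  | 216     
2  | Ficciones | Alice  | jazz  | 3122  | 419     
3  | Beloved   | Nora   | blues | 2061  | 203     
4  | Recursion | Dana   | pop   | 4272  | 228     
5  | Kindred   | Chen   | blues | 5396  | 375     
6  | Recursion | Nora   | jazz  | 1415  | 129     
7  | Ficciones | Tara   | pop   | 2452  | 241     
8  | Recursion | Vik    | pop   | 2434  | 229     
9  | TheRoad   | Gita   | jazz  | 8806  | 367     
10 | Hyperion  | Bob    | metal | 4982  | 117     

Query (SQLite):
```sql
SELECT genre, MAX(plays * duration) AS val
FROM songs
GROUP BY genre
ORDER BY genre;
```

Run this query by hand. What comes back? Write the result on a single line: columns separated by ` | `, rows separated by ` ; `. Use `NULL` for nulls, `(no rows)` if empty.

blues | 2023500 ; jazz | 3231802 ; metal | 1637496 ; pop | 974016

For each row compute plays * duration.
Group by genre; take MAX of the expression per group.
  blues: ids {3, 5} → MAX(plays * duration)=2023500
  jazz: ids {2, 6, 9} → MAX(plays * duration)=3231802
  metal: ids {1, 10} → MAX(plays * duration)=1637496
  pop: ids {4, 7, 8} → MAX(plays * duration)=974016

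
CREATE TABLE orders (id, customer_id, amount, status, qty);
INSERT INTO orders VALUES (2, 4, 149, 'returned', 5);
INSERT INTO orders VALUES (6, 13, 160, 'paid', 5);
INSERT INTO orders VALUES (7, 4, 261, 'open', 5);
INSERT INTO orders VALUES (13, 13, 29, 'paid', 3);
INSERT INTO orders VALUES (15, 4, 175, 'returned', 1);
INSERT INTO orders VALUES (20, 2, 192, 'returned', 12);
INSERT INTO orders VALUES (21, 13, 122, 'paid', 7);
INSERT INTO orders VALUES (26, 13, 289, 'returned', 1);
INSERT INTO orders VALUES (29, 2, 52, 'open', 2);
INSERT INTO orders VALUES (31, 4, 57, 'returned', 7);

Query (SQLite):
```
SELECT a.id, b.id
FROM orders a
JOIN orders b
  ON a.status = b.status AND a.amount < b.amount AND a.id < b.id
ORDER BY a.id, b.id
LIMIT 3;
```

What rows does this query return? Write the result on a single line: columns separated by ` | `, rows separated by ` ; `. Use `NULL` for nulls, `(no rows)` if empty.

2 | 15 ; 2 | 20 ; 2 | 26

Pairs (a,b) with same status, a.amount < b.amount, a.id < b.id.
status groups: open:{7,29} paid:{6,13,21} returned:{2,15,20,26,31}
Ordered by (a.id, b.id); first 3.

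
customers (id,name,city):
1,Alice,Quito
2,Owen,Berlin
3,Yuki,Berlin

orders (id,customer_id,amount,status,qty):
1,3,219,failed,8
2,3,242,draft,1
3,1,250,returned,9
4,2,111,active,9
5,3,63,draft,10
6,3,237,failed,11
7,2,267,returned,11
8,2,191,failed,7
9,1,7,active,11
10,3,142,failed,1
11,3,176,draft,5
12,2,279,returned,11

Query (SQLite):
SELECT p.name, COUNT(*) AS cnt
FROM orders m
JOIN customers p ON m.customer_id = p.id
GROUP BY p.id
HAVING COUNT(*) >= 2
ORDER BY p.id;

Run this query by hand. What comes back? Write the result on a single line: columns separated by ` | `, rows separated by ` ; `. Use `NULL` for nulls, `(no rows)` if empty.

Alice | 2 ; Owen | 4 ; Yuki | 6

Join each orders row to its customers via customer_id.
Group joined rows by customers.id; compute COUNT(*) per group.
HAVING: keep groups with count ≥ 2.
  1: ids {3, 9} → COUNT(*)=2
  2: ids {4, 7, 8, 12} → COUNT(*)=4
  3: ids {1, 2, 5, 6, 10, 11} → COUNT(*)=6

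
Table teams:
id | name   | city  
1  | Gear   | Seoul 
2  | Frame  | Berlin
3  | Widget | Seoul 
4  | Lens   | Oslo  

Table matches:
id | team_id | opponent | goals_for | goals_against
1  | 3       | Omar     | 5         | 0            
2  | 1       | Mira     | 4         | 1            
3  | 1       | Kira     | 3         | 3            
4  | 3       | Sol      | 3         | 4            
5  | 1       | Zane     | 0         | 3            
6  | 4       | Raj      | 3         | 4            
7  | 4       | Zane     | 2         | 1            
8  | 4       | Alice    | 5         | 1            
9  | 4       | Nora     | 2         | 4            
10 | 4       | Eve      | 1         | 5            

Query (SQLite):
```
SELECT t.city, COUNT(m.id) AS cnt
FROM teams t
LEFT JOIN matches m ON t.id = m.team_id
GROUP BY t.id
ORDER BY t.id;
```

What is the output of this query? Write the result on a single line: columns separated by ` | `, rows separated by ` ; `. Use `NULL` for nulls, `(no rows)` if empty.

Seoul | 3 ; Berlin | 0 ; Seoul | 2 ; Oslo | 5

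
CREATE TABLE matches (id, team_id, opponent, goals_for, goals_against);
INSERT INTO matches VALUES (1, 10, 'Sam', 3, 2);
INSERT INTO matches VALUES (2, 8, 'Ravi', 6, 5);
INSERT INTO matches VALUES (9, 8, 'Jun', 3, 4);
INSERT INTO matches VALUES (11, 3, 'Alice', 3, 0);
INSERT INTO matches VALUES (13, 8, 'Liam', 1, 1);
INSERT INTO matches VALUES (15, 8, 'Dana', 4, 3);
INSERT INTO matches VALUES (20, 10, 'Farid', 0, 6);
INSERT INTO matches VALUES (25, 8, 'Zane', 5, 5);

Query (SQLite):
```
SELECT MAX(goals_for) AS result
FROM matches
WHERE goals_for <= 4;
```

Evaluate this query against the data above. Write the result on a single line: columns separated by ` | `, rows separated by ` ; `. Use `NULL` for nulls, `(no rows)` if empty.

Rows where goals_for <= 4 → goals_for values: [3, 3, 3, 1, 4, 0].
MAX of non-NULL values = 4.

4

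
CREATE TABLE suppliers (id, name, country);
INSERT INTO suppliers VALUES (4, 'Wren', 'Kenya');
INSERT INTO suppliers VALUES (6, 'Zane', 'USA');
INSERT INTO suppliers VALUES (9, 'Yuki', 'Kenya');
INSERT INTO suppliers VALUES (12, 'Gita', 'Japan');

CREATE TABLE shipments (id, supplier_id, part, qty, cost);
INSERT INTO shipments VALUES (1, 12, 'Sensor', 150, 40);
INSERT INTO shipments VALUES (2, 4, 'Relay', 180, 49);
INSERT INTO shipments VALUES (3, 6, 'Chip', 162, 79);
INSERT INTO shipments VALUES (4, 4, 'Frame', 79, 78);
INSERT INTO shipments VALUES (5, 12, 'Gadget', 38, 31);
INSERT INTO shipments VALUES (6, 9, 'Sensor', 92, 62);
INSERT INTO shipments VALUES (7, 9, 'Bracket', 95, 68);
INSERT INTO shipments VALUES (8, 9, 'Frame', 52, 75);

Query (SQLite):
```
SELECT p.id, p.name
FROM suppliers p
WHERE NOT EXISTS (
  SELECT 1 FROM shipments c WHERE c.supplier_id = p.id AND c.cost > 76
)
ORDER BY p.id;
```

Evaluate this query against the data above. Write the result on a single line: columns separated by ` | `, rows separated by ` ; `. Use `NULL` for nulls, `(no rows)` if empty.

For each suppliers row, check whether any shipments with matching supplier_id has cost > 76.
Keep rows where that is false.

9 | Yuki ; 12 | Gita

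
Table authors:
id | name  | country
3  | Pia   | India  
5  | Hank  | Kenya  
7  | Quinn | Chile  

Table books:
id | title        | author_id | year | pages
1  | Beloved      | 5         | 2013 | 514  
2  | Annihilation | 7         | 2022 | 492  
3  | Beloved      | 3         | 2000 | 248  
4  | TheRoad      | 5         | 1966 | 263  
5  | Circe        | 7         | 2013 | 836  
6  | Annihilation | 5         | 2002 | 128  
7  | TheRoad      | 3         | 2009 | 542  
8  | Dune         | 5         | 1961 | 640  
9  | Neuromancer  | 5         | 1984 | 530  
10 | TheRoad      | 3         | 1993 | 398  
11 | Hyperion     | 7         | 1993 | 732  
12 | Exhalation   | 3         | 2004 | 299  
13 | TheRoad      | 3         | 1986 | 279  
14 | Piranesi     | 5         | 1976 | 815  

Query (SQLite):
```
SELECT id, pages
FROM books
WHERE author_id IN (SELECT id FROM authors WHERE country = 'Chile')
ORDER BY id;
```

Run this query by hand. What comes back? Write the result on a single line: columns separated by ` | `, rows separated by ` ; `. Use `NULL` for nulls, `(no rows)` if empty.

Inner query: authors.id where country = 'Chile'.
Outer: keep books rows whose author_id is in that set.
Inner query → {7}

2 | 492 ; 5 | 836 ; 11 | 732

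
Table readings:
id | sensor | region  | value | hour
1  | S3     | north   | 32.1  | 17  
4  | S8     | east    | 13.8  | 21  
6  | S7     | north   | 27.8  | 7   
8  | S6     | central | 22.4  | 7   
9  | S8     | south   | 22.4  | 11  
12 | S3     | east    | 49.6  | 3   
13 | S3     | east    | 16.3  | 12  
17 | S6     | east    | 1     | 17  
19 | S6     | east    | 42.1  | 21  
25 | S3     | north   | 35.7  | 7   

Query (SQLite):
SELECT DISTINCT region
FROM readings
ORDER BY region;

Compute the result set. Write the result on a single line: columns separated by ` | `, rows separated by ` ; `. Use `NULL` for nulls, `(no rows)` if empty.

Collect distinct region values from readings.

central ; east ; north ; south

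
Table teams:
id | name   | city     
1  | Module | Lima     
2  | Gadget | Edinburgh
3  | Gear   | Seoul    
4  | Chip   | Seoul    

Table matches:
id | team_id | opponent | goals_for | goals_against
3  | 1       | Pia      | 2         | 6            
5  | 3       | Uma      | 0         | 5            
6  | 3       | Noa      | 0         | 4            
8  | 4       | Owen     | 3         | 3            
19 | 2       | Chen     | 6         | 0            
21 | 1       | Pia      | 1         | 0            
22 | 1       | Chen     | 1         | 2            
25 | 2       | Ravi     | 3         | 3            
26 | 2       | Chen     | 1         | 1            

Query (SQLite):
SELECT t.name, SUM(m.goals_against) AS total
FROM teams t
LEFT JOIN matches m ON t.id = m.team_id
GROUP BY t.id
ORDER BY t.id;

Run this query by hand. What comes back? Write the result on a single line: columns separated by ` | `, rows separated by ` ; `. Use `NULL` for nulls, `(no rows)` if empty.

LEFT JOIN keeps every teams row; unmatched ones get NULL for matches columns.
Group by teams.id and compute SUM(m.goals_against). SUM over an all-NULL group is NULL.
  1: ids {3, 21, 22} → SUM(m.goals_against)=8
  2: ids {19, 25, 26} → SUM(m.goals_against)=4
  3: ids {5, 6} → SUM(m.goals_against)=9
  4: ids {8} → SUM(m.goals_against)=3

Module | 8 ; Gadget | 4 ; Gear | 9 ; Chip | 3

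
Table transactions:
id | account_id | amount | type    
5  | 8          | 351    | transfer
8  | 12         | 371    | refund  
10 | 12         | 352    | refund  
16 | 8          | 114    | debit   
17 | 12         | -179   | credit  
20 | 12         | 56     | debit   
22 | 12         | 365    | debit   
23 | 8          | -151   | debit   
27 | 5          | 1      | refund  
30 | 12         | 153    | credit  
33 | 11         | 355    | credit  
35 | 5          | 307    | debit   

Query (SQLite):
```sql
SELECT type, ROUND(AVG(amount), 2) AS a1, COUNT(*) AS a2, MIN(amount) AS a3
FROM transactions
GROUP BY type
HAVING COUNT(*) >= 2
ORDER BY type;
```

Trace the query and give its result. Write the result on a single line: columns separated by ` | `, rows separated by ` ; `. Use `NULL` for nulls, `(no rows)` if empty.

Group transactions by type.
Per group compute: ROUND(AVG(amount), 2), COUNT(*), MIN(amount).
HAVING: drop groups with fewer than 2 rows.
  credit: ids {17, 30, 33} → ROUND(AVG(amount), 2)=109.67, COUNT(*)=3, MIN(amount)=-179
  debit: ids {16, 20, 22, 23, 35} → ROUND(AVG(amount), 2)=138.2, COUNT(*)=5, MIN(amount)=-151
  refund: ids {8, 10, 27} → ROUND(AVG(amount), 2)=241.33, COUNT(*)=3, MIN(amount)=1
  transfer: ids {5} → ROUND(AVG(amount), 2)=351, COUNT(*)=1, MIN(amount)=351

credit | 109.67 | 3 | -179 ; debit | 138.2 | 5 | -151 ; refund | 241.33 | 3 | 1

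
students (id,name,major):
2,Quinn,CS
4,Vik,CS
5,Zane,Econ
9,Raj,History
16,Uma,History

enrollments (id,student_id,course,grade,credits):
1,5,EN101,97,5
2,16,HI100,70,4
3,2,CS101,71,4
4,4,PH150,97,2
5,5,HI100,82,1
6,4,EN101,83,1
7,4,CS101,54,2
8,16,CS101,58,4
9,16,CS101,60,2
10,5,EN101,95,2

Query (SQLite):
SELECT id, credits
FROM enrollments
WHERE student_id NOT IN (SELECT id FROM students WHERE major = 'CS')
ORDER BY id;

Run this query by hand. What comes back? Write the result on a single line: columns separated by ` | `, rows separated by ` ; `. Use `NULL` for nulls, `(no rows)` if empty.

Inner query: students.id where major = 'CS'.
Outer: keep enrollments rows whose student_id is not in that set.
Inner query → {2, 4}

1 | 5 ; 2 | 4 ; 5 | 1 ; 8 | 4 ; 9 | 2 ; 10 | 2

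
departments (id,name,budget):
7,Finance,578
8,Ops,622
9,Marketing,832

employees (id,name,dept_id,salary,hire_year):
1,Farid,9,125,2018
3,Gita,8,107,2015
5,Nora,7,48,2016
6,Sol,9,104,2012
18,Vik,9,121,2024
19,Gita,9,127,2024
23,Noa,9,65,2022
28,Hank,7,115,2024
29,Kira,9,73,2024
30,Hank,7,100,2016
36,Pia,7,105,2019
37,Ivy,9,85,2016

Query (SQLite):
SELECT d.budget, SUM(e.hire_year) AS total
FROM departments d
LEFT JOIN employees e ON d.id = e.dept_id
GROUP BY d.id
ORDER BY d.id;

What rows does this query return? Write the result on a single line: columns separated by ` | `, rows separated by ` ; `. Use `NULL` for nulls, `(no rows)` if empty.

578 | 8075 ; 622 | 2015 ; 832 | 14140

LEFT JOIN keeps every departments row; unmatched ones get NULL for employees columns.
Group by departments.id and compute SUM(e.hire_year). SUM over an all-NULL group is NULL.
  7: ids {5, 28, 30, 36} → SUM(e.hire_year)=8075
  8: ids {3} → SUM(e.hire_year)=2015
  9: ids {1, 6, 18, 19, 23, 29, 37} → SUM(e.hire_year)=14140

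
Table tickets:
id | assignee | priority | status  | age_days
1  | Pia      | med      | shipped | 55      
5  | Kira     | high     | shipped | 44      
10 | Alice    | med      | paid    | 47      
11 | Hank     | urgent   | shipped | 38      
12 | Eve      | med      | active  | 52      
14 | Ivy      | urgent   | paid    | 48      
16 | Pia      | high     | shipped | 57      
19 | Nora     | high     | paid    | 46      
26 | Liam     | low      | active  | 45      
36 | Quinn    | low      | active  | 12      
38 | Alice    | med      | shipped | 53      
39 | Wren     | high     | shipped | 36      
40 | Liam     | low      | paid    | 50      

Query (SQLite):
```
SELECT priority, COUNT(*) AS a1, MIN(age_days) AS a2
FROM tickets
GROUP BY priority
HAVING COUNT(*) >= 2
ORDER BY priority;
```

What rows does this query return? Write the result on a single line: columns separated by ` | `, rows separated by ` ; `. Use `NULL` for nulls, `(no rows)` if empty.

high | 4 | 36 ; low | 3 | 12 ; med | 4 | 47 ; urgent | 2 | 38

Group tickets by priority.
Per group compute: COUNT(*), MIN(age_days).
HAVING: drop groups with fewer than 2 rows.
  high: ids {5, 16, 19, 39} → COUNT(*)=4, MIN(age_days)=36
  low: ids {26, 36, 40} → COUNT(*)=3, MIN(age_days)=12
  med: ids {1, 10, 12, 38} → COUNT(*)=4, MIN(age_days)=47
  urgent: ids {11, 14} → COUNT(*)=2, MIN(age_days)=38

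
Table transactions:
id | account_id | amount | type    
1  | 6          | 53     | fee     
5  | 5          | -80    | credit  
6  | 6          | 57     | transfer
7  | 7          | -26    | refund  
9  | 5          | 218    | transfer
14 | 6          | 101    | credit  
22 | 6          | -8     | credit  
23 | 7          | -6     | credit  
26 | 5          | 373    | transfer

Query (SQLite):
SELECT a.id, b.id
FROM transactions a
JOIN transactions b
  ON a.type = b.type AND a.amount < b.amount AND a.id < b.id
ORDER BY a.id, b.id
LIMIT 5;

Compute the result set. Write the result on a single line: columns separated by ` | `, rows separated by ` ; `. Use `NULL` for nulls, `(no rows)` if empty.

Pairs (a,b) with same type, a.amount < b.amount, a.id < b.id.
type groups: credit:{5,14,22,23} fee:{1} refund:{7} transfer:{6,9,26}
Ordered by (a.id, b.id); first 5.

5 | 14 ; 5 | 22 ; 5 | 23 ; 6 | 9 ; 6 | 26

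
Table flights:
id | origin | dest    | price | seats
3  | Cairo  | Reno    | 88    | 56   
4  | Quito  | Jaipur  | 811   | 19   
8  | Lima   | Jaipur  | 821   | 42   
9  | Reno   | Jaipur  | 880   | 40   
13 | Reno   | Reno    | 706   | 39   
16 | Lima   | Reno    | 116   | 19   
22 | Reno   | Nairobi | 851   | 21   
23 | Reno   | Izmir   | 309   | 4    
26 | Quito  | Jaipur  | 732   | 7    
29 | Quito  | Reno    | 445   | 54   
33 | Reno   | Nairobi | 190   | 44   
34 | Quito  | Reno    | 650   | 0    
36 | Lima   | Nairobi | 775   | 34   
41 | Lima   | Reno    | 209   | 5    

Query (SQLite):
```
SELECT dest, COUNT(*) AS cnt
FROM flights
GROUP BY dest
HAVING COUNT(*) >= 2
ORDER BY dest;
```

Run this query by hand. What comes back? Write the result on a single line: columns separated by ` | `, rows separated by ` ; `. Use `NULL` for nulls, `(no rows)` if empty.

Jaipur | 4 ; Nairobi | 3 ; Reno | 6

Partition flights by dest; compute COUNT(*) within each group.
HAVING: keep groups with count ≥ 2.
  Izmir: ids {23} → COUNT(*)=1
  Jaipur: ids {4, 8, 9, 26} → COUNT(*)=4
  Nairobi: ids {22, 33, 36} → COUNT(*)=3
  Reno: ids {3, 13, 16, 29, 34, 41} → COUNT(*)=6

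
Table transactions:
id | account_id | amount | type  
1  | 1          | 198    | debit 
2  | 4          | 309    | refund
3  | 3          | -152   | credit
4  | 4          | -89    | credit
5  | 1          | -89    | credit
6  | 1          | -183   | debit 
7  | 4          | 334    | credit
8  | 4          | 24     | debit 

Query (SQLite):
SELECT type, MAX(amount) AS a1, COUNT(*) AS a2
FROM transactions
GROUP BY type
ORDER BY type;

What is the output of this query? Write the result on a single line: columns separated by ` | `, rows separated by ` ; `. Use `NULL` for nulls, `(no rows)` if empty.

Group transactions by type.
Per group compute: MAX(amount), COUNT(*).
  credit: ids {3, 4, 5, 7} → MAX(amount)=334, COUNT(*)=4
  debit: ids {1, 6, 8} → MAX(amount)=198, COUNT(*)=3
  refund: ids {2} → MAX(amount)=309, COUNT(*)=1

credit | 334 | 4 ; debit | 198 | 3 ; refund | 309 | 1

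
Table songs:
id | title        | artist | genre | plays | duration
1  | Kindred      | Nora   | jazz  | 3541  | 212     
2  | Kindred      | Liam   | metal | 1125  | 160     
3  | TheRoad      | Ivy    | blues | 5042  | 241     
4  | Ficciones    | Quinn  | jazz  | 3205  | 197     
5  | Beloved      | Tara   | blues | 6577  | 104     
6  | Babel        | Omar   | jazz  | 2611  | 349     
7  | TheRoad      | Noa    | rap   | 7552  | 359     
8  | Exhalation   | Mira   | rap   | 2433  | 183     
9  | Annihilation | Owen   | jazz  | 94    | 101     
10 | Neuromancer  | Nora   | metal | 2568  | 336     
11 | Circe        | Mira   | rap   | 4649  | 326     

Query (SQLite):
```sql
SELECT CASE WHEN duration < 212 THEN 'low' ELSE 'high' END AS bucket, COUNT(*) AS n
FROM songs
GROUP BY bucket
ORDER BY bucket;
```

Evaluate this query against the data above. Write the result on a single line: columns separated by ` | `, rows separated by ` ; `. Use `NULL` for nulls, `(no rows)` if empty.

Bucket rows by duration < 212 → 'low' else 'high'; count each bucket.

high | 6 ; low | 5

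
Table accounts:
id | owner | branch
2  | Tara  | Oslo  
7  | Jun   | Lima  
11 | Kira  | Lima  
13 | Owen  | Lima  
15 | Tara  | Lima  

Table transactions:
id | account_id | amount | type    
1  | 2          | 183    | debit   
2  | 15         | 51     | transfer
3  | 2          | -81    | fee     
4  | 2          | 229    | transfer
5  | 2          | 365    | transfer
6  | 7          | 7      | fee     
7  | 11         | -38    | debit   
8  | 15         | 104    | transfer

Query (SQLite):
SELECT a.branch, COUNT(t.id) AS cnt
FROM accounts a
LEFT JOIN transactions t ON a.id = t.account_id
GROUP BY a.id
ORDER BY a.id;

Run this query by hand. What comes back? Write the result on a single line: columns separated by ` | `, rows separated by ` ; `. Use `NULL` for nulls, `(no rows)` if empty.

Oslo | 4 ; Lima | 1 ; Lima | 1 ; Lima | 0 ; Lima | 2

LEFT JOIN keeps every accounts row; unmatched ones get NULL for transactions columns.
Group by accounts.id and compute COUNT(t.id). COUNT(col) of an all-NULL group is 0.
  2: ids {1, 3, 4, 5} → COUNT(t.id)=4
  7: ids {6} → COUNT(t.id)=1
  11: ids {7} → COUNT(t.id)=1
  13: ids {—} → COUNT(t.id)=0
  15: ids {2, 8} → COUNT(t.id)=2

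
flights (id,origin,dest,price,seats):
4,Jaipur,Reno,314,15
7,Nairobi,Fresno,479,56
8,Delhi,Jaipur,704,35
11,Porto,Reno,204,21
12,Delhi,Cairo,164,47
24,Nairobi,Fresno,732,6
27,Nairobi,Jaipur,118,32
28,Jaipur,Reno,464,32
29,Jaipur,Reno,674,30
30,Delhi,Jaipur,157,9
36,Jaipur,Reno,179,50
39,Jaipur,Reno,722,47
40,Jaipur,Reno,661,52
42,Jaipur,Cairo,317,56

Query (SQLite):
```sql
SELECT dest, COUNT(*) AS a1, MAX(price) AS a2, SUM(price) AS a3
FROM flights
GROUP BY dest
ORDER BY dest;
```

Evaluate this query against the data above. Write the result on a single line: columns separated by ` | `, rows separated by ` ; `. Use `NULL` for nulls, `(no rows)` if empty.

Cairo | 2 | 317 | 481 ; Fresno | 2 | 732 | 1211 ; Jaipur | 3 | 704 | 979 ; Reno | 7 | 722 | 3218

Group flights by dest.
Per group compute: COUNT(*), MAX(price), SUM(price).
  Cairo: ids {12, 42} → COUNT(*)=2, MAX(price)=317, SUM(price)=481
  Fresno: ids {7, 24} → COUNT(*)=2, MAX(price)=732, SUM(price)=1211
  Jaipur: ids {8, 27, 30} → COUNT(*)=3, MAX(price)=704, SUM(price)=979
  Reno: ids {4, 11, 28, 29, 36, 39, 40} → COUNT(*)=7, MAX(price)=722, SUM(price)=3218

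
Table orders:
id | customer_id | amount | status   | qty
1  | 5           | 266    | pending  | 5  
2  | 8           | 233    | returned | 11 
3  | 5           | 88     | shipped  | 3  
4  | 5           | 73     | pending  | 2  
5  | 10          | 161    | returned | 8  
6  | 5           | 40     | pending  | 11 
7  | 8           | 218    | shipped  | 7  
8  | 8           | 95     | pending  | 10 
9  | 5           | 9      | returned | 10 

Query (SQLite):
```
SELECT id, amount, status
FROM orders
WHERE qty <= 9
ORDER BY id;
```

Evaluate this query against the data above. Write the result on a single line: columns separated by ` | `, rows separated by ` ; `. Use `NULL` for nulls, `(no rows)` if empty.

1 | 266 | pending ; 3 | 88 | shipped ; 4 | 73 | pending ; 5 | 161 | returned ; 7 | 218 | shipped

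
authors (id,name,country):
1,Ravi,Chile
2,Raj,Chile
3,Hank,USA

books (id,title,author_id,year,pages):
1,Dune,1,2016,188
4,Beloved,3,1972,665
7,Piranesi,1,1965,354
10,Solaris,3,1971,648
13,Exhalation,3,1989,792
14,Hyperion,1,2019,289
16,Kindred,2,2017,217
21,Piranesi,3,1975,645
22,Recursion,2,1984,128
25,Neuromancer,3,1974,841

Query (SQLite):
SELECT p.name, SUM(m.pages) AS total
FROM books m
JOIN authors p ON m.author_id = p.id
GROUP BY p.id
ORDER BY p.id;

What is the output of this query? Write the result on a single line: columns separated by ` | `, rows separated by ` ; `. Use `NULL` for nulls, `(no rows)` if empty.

Join each books row to its authors via author_id.
Group joined rows by authors.id; compute SUM(m.pages) per group.
  1: ids {1, 7, 14} → SUM(m.pages)=831
  2: ids {16, 22} → SUM(m.pages)=345
  3: ids {4, 10, 13, 21, 25} → SUM(m.pages)=3591

Ravi | 831 ; Raj | 345 ; Hank | 3591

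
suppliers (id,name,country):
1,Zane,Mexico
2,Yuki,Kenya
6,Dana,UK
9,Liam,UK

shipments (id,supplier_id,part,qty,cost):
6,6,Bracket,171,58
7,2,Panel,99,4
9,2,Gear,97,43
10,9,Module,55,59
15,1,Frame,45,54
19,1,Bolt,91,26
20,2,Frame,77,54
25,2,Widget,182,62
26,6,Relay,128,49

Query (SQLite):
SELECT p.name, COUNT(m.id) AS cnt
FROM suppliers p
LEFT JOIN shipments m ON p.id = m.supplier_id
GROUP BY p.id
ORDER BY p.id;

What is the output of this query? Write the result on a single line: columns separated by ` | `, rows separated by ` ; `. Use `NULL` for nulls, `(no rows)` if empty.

Zane | 2 ; Yuki | 4 ; Dana | 2 ; Liam | 1

LEFT JOIN keeps every suppliers row; unmatched ones get NULL for shipments columns.
Group by suppliers.id and compute COUNT(m.id). COUNT(col) of an all-NULL group is 0.
  1: ids {15, 19} → COUNT(m.id)=2
  2: ids {7, 9, 20, 25} → COUNT(m.id)=4
  6: ids {6, 26} → COUNT(m.id)=2
  9: ids {10} → COUNT(m.id)=1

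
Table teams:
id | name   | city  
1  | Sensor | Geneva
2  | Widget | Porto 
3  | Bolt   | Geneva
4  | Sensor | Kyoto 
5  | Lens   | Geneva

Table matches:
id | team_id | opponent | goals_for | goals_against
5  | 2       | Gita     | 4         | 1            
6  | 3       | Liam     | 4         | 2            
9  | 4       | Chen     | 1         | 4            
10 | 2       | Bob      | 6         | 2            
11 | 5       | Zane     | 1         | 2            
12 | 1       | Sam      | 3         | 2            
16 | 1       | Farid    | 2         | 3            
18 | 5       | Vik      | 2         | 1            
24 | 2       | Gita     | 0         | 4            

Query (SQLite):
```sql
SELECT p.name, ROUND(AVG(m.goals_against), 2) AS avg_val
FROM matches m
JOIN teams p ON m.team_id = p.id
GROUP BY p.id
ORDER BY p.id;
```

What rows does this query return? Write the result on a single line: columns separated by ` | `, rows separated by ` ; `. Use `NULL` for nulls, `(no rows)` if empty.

Join each matches row to its teams via team_id.
Group joined rows by teams.id; compute ROUND(AVG(m.goals_against), 2) per group.
  1: ids {12, 16} → ROUND(AVG(m.goals_against), 2)=2.5
  2: ids {5, 10, 24} → ROUND(AVG(m.goals_against), 2)=2.33
  3: ids {6} → ROUND(AVG(m.goals_against), 2)=2
  4: ids {9} → ROUND(AVG(m.goals_against), 2)=4
  5: ids {11, 18} → ROUND(AVG(m.goals_against), 2)=1.5

Sensor | 2.5 ; Widget | 2.33 ; Bolt | 2 ; Sensor | 4 ; Lens | 1.5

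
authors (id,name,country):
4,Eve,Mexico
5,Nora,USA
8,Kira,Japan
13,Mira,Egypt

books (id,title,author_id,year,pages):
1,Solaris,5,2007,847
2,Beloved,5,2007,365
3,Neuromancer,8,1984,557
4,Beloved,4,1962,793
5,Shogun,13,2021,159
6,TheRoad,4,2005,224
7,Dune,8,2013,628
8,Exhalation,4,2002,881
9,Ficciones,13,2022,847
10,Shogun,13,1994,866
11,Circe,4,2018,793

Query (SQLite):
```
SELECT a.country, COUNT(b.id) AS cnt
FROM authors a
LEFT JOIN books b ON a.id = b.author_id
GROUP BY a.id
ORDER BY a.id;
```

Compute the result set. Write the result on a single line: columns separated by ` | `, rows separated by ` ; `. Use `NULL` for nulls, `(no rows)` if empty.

Mexico | 4 ; USA | 2 ; Japan | 2 ; Egypt | 3

LEFT JOIN keeps every authors row; unmatched ones get NULL for books columns.
Group by authors.id and compute COUNT(b.id). COUNT(col) of an all-NULL group is 0.
  4: ids {4, 6, 8, 11} → COUNT(b.id)=4
  5: ids {1, 2} → COUNT(b.id)=2
  8: ids {3, 7} → COUNT(b.id)=2
  13: ids {5, 9, 10} → COUNT(b.id)=3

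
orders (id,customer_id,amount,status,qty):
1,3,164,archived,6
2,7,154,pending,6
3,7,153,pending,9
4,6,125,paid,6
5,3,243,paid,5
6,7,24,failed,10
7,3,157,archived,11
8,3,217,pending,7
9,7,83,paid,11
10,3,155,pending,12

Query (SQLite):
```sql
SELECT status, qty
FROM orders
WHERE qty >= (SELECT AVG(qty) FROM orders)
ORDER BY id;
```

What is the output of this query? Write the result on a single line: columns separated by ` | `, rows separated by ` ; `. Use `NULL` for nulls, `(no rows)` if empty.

pending | 9 ; failed | 10 ; archived | 11 ; paid | 11 ; pending | 12

Scalar subquery: AVG(qty) over all orders rows = 8.3.
Keep rows where qty >= that value.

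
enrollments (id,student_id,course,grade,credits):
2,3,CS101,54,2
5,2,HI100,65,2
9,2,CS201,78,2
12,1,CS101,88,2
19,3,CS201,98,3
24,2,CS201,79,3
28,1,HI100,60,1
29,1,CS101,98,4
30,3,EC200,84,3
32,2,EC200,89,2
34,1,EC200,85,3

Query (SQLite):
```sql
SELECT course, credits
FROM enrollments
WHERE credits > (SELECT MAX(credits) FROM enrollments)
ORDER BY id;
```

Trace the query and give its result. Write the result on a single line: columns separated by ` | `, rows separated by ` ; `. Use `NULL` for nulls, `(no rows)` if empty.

Scalar subquery: MAX(credits) over all enrollments rows = 4.
Keep rows where credits > that value.

(no rows)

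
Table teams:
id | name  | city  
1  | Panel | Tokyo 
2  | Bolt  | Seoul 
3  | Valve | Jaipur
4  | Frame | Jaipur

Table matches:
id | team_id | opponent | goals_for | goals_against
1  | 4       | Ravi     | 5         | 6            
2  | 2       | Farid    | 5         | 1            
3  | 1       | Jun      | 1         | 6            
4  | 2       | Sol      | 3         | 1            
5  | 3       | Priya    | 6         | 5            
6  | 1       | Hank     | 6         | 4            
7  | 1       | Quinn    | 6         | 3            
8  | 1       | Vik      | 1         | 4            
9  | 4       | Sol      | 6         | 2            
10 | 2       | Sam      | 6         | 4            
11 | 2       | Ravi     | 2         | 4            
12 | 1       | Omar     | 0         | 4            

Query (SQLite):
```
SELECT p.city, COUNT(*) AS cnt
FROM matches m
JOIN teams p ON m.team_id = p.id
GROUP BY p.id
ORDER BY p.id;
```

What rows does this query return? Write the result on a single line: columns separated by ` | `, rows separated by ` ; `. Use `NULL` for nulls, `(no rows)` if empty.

Tokyo | 5 ; Seoul | 4 ; Jaipur | 1 ; Jaipur | 2

Join each matches row to its teams via team_id.
Group joined rows by teams.id; compute COUNT(*) per group.
  1: ids {3, 6, 7, 8, 12} → COUNT(*)=5
  2: ids {2, 4, 10, 11} → COUNT(*)=4
  3: ids {5} → COUNT(*)=1
  4: ids {1, 9} → COUNT(*)=2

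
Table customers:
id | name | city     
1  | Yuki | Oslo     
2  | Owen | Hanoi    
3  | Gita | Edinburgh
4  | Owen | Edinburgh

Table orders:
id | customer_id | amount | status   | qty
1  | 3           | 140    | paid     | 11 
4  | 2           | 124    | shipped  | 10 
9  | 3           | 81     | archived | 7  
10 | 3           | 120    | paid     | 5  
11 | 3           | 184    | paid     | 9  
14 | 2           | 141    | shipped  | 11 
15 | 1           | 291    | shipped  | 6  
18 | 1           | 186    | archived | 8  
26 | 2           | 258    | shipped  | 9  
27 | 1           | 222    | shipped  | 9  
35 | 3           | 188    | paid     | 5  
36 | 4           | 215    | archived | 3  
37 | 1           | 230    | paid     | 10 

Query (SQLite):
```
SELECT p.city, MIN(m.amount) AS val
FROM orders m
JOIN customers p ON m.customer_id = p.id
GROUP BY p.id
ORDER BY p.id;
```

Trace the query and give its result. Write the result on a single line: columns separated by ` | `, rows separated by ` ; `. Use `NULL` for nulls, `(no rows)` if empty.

Join each orders row to its customers via customer_id.
Group joined rows by customers.id; compute MIN(m.amount) per group.
  1: ids {15, 18, 27, 37} → MIN(m.amount)=186
  2: ids {4, 14, 26} → MIN(m.amount)=124
  3: ids {1, 9, 10, 11, 35} → MIN(m.amount)=81
  4: ids {36} → MIN(m.amount)=215

Oslo | 186 ; Hanoi | 124 ; Edinburgh | 81 ; Edinburgh | 215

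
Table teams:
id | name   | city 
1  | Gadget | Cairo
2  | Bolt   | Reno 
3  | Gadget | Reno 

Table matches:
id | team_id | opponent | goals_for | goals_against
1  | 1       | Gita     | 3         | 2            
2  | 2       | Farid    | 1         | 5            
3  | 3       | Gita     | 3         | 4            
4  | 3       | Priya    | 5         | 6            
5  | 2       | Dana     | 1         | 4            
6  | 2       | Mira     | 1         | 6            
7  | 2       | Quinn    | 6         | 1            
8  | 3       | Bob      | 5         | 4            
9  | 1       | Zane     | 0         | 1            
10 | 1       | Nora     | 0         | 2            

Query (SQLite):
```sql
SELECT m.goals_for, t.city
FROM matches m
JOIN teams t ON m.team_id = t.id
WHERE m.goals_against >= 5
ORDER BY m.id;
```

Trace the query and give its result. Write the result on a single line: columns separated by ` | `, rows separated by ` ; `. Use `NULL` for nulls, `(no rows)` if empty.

Each matches row matches the teams row where team_id = teams.id.
Then keep rows with m.goals_against >= 5.

1 | Reno ; 5 | Reno ; 1 | Reno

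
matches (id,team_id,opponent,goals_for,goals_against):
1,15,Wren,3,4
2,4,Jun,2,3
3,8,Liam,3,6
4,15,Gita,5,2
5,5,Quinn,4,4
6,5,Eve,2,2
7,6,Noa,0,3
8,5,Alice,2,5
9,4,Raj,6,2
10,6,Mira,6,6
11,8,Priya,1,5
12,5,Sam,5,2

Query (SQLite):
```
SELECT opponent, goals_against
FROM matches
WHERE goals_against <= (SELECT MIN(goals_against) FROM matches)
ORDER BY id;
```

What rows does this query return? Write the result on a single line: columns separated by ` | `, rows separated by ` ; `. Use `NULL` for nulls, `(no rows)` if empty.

Gita | 2 ; Eve | 2 ; Raj | 2 ; Sam | 2

Scalar subquery: MIN(goals_against) over all matches rows = 2.
Keep rows where goals_against <= that value.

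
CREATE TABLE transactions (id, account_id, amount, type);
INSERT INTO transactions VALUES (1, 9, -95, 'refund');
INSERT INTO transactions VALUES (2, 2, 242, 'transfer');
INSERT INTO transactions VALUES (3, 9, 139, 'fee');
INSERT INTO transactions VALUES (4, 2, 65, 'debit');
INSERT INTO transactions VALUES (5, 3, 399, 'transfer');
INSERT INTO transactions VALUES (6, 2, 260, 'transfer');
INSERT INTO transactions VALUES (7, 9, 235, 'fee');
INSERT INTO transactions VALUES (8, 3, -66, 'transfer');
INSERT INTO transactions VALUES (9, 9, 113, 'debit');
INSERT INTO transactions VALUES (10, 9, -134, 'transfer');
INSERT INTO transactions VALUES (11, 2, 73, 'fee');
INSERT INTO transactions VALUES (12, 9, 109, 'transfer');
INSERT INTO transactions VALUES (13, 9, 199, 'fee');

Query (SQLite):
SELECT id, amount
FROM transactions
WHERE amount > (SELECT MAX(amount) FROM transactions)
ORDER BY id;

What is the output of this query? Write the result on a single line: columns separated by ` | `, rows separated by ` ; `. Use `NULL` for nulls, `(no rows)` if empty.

(no rows)

Scalar subquery: MAX(amount) over all transactions rows = 399.
Keep rows where amount > that value.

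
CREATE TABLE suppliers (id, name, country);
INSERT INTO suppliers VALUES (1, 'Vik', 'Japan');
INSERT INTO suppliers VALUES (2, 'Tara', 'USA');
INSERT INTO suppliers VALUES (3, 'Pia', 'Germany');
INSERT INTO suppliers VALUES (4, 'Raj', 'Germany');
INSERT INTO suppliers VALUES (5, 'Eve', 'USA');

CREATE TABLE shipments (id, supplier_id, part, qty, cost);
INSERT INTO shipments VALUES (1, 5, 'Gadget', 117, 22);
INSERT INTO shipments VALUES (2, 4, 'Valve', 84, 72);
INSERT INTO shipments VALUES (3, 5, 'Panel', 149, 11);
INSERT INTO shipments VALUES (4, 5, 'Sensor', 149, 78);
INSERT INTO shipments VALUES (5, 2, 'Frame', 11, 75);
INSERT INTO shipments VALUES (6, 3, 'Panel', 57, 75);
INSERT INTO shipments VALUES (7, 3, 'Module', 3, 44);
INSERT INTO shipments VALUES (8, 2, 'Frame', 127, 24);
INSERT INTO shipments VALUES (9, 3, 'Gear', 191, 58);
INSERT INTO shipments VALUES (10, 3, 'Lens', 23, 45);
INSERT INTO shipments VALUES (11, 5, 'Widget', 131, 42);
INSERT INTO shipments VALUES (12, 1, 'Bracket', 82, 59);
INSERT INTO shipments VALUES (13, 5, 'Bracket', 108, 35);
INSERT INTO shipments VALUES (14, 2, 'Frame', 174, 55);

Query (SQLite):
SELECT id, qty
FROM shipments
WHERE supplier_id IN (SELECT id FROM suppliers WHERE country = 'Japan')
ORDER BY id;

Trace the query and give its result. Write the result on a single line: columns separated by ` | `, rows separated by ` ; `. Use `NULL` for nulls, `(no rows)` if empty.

Inner query: suppliers.id where country = 'Japan'.
Outer: keep shipments rows whose supplier_id is in that set.
Inner query → {1}

12 | 82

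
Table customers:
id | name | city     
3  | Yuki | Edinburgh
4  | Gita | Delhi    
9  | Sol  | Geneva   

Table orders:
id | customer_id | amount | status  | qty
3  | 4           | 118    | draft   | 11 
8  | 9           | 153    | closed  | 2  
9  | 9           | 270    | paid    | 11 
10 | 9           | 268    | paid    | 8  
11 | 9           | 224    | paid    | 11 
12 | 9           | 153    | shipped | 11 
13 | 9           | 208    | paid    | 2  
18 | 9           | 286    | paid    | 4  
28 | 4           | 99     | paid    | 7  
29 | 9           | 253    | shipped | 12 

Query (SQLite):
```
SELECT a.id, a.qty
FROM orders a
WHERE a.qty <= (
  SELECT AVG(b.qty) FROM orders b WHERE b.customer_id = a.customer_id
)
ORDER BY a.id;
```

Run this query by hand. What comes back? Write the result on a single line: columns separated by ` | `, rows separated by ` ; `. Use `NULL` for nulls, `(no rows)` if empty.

8 | 2 ; 13 | 2 ; 18 | 4 ; 28 | 7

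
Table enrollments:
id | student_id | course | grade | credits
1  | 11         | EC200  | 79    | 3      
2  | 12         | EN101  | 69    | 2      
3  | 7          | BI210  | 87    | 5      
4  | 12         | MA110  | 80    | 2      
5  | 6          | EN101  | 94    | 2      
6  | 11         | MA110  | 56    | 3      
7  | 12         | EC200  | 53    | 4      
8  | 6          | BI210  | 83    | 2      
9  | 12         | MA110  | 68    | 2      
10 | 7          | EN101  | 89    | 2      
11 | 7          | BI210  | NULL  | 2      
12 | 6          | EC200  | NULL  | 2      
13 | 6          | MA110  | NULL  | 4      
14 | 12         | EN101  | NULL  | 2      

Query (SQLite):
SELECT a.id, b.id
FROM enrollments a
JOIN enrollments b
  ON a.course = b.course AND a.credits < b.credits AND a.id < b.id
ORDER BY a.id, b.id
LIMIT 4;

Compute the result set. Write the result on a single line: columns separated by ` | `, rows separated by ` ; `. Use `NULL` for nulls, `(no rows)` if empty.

1 | 7 ; 4 | 6 ; 4 | 13 ; 6 | 13

Pairs (a,b) with same course, a.credits < b.credits, a.id < b.id.
course groups: BI210:{3,8,11} EC200:{1,7,12} EN101:{2,5,10,14} MA110:{4,6,9,13}
Ordered by (a.id, b.id); first 4.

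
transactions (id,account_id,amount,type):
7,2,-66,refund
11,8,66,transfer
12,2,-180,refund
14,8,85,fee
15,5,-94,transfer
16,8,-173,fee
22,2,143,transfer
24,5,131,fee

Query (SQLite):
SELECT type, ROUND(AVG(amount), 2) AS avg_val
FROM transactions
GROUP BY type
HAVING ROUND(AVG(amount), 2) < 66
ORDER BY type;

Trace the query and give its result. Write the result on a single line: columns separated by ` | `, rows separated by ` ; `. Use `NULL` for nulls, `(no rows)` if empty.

fee | 14.33 ; refund | -123 ; transfer | 38.33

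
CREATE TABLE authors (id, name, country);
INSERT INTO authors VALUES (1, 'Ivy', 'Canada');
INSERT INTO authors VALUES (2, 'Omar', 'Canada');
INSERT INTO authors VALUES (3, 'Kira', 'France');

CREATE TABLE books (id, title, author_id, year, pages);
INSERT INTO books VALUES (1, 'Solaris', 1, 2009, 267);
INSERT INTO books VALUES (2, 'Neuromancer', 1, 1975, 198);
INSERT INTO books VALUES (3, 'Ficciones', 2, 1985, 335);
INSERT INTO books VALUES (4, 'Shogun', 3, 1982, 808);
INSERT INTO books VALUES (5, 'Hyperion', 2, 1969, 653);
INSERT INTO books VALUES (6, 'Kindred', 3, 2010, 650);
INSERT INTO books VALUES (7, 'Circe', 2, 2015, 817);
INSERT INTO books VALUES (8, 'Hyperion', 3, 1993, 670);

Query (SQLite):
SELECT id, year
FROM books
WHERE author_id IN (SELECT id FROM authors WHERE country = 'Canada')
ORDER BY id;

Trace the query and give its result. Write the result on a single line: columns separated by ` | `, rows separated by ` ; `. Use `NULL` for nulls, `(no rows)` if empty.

1 | 2009 ; 2 | 1975 ; 3 | 1985 ; 5 | 1969 ; 7 | 2015

Inner query: authors.id where country = 'Canada'.
Outer: keep books rows whose author_id is in that set.
Inner query → {1, 2}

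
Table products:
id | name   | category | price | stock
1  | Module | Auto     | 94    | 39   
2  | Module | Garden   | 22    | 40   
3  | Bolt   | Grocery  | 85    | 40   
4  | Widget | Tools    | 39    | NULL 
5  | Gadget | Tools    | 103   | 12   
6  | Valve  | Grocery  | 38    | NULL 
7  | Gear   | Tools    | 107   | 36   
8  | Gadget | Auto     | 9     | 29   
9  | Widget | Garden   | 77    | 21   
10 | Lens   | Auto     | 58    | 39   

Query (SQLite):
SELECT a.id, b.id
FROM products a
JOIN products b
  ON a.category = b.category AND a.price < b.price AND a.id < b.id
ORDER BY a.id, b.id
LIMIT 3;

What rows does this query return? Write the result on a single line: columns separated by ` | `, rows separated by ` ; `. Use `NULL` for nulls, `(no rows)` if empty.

2 | 9 ; 4 | 5 ; 4 | 7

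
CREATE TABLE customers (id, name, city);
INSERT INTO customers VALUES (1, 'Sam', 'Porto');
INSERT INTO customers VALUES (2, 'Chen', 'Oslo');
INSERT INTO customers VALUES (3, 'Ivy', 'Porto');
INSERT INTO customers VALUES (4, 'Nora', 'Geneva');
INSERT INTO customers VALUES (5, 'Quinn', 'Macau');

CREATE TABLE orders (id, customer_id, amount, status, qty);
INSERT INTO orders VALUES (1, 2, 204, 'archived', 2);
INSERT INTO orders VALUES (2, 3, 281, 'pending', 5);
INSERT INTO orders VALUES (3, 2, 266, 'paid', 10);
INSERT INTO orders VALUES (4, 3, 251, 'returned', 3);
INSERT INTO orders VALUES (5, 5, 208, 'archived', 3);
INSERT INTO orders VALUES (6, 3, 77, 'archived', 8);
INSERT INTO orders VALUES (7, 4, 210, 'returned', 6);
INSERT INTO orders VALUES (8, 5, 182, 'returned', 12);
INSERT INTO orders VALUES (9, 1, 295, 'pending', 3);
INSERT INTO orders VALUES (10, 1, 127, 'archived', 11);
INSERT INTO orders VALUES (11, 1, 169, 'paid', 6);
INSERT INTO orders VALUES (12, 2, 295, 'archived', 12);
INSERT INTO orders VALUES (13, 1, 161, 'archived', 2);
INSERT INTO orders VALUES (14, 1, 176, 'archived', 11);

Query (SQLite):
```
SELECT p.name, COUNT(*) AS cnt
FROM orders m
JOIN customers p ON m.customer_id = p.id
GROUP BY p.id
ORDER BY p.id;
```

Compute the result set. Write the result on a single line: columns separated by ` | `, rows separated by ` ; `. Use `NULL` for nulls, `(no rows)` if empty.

Join each orders row to its customers via customer_id.
Group joined rows by customers.id; compute COUNT(*) per group.
  1: ids {9, 10, 11, 13, 14} → COUNT(*)=5
  2: ids {1, 3, 12} → COUNT(*)=3
  3: ids {2, 4, 6} → COUNT(*)=3
  4: ids {7} → COUNT(*)=1
  5: ids {5, 8} → COUNT(*)=2

Sam | 5 ; Chen | 3 ; Ivy | 3 ; Nora | 1 ; Quinn | 2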